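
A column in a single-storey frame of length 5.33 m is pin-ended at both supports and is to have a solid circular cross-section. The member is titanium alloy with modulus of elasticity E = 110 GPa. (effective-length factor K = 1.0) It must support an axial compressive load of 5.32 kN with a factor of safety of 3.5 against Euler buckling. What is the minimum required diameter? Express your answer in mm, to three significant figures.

d ≈ 56.1 mm

Required P_cr = n·P = 3.5 × 5.32 = 18.62 kN
L_e = K·L = 1 × 5.33 = 5.330 m
Required I = P_cr·L_e²/(π²E) = 1.862×10^4 × 5.330² / (π² × 1.10×10^11) = 4.872×10^-7 m⁴
I_req = 4.872×10^5 mm⁴
Solid circle: I = πd⁴/64  ⇒  d = (64I/π)^(1/4) = (64×4.872×10^5/π)^(1/4) = 56.1 mm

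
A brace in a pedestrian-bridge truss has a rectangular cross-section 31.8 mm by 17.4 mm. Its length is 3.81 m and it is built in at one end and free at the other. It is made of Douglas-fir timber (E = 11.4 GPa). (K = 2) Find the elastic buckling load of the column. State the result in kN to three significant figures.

Buckling occurs about the weak axis: I_min = h·b³/12 with b = 17.4 mm (the shorter side).
I_min = 31.8×17.4³/12 = 1.396×10^4 mm⁴
I = 1.396×10^4 mm⁴ = 1.396×10^-8 m⁴
Effective length L_e = K·L = 2 × 3.81 = 7.620 m
P_cr = π²EI / L_e² = π² × 11.4×10⁹ × 1.396×10^-8 / 7.620² = 27.05 N

P_cr ≈ 0.0271 kN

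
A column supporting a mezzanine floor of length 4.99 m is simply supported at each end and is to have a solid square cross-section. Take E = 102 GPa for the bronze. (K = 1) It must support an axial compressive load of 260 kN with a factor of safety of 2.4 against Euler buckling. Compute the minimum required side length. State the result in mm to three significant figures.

Required P_cr = n·P = 2.4 × 260 = 624.0 kN
L_e = K·L = 1 × 4.99 = 4.990 m
Required I = P_cr·L_e²/(π²E) = 6.240×10^5 × 4.990² / (π² × 1.02×10^11) = 1.543×10^-5 m⁴
I_req = 1.543×10^7 mm⁴
Solid square: I = a⁴/12  ⇒  a = (12I)^(1/4) = (12×1.543×10^7)^(1/4) = 117 mm

a ≈ 117 mm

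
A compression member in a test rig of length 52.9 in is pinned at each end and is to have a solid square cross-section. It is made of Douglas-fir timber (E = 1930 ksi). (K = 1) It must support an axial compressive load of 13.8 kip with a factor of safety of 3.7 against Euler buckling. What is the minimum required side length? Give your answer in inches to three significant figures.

Required P_cr = n·P = 3.7 × 13.8 = 51.06 kip
L_e = K·L = 1 × 52.9 = 52.90 in
Required I = P_cr·L_e²/(π²E) = 5.106×10^4 × 52.90² / (π² × 1.93×10^6) = 7.501 in⁴
Solid square: I = a⁴/12  ⇒  a = (12I)^(1/4) = (12×7.501)^(1/4) = 3.08 in

a ≈ 3.08 in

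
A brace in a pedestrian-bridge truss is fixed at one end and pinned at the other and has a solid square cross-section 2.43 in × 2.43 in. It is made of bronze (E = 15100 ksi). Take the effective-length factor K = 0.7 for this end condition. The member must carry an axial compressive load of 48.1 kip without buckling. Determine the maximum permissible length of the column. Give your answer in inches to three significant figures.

I = a⁴/12 = 2.43⁴/12 = 2.906 in⁴
At the buckling limit P_cr = P = 4.810×10^4 lb
From P_cr = π²EI/(K·L)²:  L = (1/K)·√(π²EI/P_cr) = (1/0.7)·√(π²×1.51×10^7×2.906/4.810×10^4)
L = 136 in

L_max ≈ 136 in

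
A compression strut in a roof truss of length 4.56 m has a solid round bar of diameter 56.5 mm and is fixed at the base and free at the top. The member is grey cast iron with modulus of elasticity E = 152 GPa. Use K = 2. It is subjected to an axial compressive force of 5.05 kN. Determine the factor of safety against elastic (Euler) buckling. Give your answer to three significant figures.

I = πd⁴/64 = π×56.5⁴/64 = 5.002×10^5 mm⁴
I = 5.002×10^5 mm⁴ = 5.002×10^-7 m⁴
Effective length L_e = K·L = 2 × 4.56 = 9.120 m
P_cr = π²EI / L_e² = π² × 152×10⁹ × 5.002×10^-7 / 9.120² = 9.022×10^3 N
Factor of safety n = P_cr / P = 9.0223 / 5.05 = 1.79

n ≈ 1.79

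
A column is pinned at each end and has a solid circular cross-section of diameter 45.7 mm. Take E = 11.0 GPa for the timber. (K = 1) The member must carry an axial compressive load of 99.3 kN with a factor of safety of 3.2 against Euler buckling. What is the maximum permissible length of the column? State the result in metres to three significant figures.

L_max ≈ 0.270 m

I = πd⁴/64 = π×45.7⁴/64 = 2.141×10^5 mm⁴
I = 2.141×10^-7 m⁴
Required critical load P_cr = n·P = 3.2 × 99.3 = 317.8 kN = 3.178×10^5 N
From P_cr = π²EI/(K·L)²:  L = (1/K)·√(π²EI/P_cr) = (1/1)·√(π²×1.10×10^10×2.141×10^-7/3.178×10^5)
L = 0.270 m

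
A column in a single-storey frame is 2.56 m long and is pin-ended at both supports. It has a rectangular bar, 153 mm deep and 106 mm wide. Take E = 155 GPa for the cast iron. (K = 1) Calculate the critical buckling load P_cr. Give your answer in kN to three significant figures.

Buckling occurs about the weak axis: I_min = h·b³/12 with b = 106 mm (the shorter side).
I_min = 153×106³/12 = 1.519×10^7 mm⁴
I = 1.519×10^7 mm⁴ = 1.519×10^-5 m⁴
Effective length L_e = K·L = 1 × 2.56 = 2.560 m
P_cr = π²EI / L_e² = π² × 155×10⁹ × 1.519×10^-5 / 2.560² = 3.545×10^6 N

P_cr ≈ 3540 kN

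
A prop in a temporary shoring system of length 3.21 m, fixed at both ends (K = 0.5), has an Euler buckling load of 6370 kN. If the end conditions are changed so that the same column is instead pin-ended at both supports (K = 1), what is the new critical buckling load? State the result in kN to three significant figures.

P_cr ∝ 1/K², so P_cr,new = P_cr,old × (K_old/K_new)² = 6370 × (0.5/1)²
= 6370 × 0.2500 = 1590 kN

P_cr ≈ 1590 kN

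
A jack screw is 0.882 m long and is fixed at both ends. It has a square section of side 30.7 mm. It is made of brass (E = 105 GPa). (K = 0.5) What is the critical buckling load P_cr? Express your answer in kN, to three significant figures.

P_cr ≈ 394 kN

I = a⁴/12 = 30.7⁴/12 = 7.402×10^4 mm⁴
I = 7.402×10^4 mm⁴ = 7.402×10^-8 m⁴
Effective length L_e = K·L = 0.5 × 0.882 = 0.4410 m
P_cr = π²EI / L_e² = π² × 105×10⁹ × 7.402×10^-8 / 0.4410² = 3.944×10^5 N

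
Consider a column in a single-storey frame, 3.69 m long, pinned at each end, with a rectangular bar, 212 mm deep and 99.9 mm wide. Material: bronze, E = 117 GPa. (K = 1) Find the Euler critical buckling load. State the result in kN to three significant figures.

P_cr ≈ 1490 kN

Buckling occurs about the weak axis: I_min = h·b³/12 with b = 99.9 mm (the shorter side).
I_min = 212×99.9³/12 = 1.761×10^7 mm⁴
I = 1.761×10^7 mm⁴ = 1.761×10^-5 m⁴
Effective length L_e = K·L = 1 × 3.69 = 3.690 m
P_cr = π²EI / L_e² = π² × 117×10⁹ × 1.761×10^-5 / 3.690² = 1.494×10^6 N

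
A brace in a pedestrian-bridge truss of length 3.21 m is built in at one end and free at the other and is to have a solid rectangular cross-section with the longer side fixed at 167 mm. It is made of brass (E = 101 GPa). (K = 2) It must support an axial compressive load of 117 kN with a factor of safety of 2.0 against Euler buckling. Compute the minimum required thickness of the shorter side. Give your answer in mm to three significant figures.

b ≈ 88.6 mm

Required P_cr = n·P = 2.0 × 117 = 234.0 kN
L_e = K·L = 2 × 3.21 = 6.420 m
Required I = P_cr·L_e²/(π²E) = 2.340×10^5 × 6.420² / (π² × 1.01×10^11) = 9.675×10^-6 m⁴
I_req = 9.675×10^6 mm⁴
Rectangle, weak axis: I_min = h·b³/12 with h = 167 mm fixed  ⇒  b = (12I/h)^(1/3) = 88.6 mm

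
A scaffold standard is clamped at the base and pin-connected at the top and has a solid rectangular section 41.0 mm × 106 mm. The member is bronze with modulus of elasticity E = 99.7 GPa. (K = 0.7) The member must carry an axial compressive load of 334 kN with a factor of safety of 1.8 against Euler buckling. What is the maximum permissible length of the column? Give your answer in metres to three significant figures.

Buckling occurs about the weak axis: I_min = h·b³/12 with b = 41.0 mm (the shorter side).
I_min = 106×41.0³/12 = 6.088×10^5 mm⁴
I = 6.088×10^-7 m⁴
Required critical load P_cr = n·P = 1.8 × 334 = 601.2 kN = 6.012×10^5 N
From P_cr = π²EI/(K·L)²:  L = (1/K)·√(π²EI/P_cr) = (1/0.7)·√(π²×9.97×10^10×6.088×10^-7/6.012×10^5)
L = 1.43 m

L_max ≈ 1.43 m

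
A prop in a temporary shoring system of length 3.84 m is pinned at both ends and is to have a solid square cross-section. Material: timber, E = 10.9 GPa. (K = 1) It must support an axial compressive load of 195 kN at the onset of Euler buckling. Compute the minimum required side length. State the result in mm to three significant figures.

L_e = K·L = 1 × 3.84 = 3.840 m
Required I = P_cr·L_e²/(π²E) = 1.950×10^5 × 3.840² / (π² × 1.09×10^10) = 2.673×10^-5 m⁴
I_req = 2.673×10^7 mm⁴
Solid square: I = a⁴/12  ⇒  a = (12I)^(1/4) = (12×2.673×10^7)^(1/4) = 134 mm

a ≈ 134 mm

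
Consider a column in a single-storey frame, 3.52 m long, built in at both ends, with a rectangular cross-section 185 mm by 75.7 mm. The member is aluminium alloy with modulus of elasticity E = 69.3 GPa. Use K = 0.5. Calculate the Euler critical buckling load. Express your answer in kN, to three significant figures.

Buckling occurs about the weak axis: I_min = h·b³/12 with b = 75.7 mm (the shorter side).
I_min = 185×75.7³/12 = 6.688×10^6 mm⁴
I = 6.688×10^6 mm⁴ = 6.688×10^-6 m⁴
Effective length L_e = K·L = 0.5 × 3.52 = 1.760 m
P_cr = π²EI / L_e² = π² × 69.3×10⁹ × 6.688×10^-6 / 1.760² = 1.477×10^6 N

P_cr ≈ 1480 kN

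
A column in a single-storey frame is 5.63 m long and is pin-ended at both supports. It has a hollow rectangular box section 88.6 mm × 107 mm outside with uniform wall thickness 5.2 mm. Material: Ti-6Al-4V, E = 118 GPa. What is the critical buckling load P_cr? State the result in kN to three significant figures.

P_cr ≈ 86.4 kN

Inner dimensions: h_i = 107 − 2×5.2 = 96.60 mm, b_i = 88.6 − 2×5.2 = 78.20 mm
Weak-axis I_min = (h_o·b_o³ − h_i·b_i³)/12 with b_o = 88.6, b_i = 78.20 mm (shorter outer/inner sides).
I_min = (107×88.6³ − 96.60×78.20³)/12 = 2.352×10^6 mm⁴
I = 2.352×10^6 mm⁴ = 2.352×10^-6 m⁴
Effective length L_e = K·L = 1 × 5.63 = 5.630 m
P_cr = π²EI / L_e² = π² × 118×10⁹ × 2.352×10^-6 / 5.630² = 8.642×10^4 N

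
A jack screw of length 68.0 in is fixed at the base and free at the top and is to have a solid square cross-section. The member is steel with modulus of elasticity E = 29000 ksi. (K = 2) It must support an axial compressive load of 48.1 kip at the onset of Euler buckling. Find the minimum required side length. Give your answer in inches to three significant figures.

a ≈ 2.47 in

L_e = K·L = 2 × 68.0 = 136.0 in
Required I = P_cr·L_e²/(π²E) = 4.810×10^4 × 136.0² / (π² × 2.90×10^7) = 3.108 in⁴
Solid square: I = a⁴/12  ⇒  a = (12I)^(1/4) = (12×3.108)^(1/4) = 2.47 in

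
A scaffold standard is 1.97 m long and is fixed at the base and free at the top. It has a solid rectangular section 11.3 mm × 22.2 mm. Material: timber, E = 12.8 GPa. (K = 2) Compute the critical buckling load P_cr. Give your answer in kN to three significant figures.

P_cr ≈ 0.0217 kN

Buckling occurs about the weak axis: I_min = h·b³/12 with b = 11.3 mm (the shorter side).
I_min = 22.2×11.3³/12 = 2.669×10^3 mm⁴
I = 2.669×10^3 mm⁴ = 2.669×10^-9 m⁴
Effective length L_e = K·L = 2 × 1.97 = 3.940 m
P_cr = π²EI / L_e² = π² × 12.8×10⁹ × 2.669×10^-9 / 3.940² = 21.72 N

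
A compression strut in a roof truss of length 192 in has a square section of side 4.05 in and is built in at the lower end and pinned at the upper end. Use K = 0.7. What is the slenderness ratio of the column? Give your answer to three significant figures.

For a square r = a/√12 = 4.05/√12 = 1.169 in
L_e = K·L = 0.7 × 192 = 134.4 in
λ = L_e / r_min = 134.40 / 1.169 = 115

λ ≈ 115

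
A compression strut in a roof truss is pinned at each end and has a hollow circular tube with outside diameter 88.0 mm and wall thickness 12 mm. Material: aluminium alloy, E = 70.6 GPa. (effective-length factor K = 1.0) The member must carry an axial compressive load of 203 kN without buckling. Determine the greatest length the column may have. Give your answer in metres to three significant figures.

L_max ≈ 2.70 m

Inner diameter d_i = 88.0 − 2×12 = 64.00 mm
I = π(d_o⁴ − d_i⁴)/64 = π(88.0⁴ − 64.00⁴)/64 = 2.120×10^6 mm⁴
I = 2.120×10^-6 m⁴
At the buckling limit P_cr = P = 2.030×10^5 N
From P_cr = π²EI/(K·L)²:  L = (1/K)·√(π²EI/P_cr) = (1/1)·√(π²×7.06×10^10×2.120×10^-6/2.030×10^5)
L = 2.70 m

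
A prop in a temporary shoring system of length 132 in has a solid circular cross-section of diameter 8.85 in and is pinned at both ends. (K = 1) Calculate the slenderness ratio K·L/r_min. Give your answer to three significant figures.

I = πd⁴/64 = π×8.85⁴/64 = 301.1 in⁴
A = 61.51 in²;  r_min = √(I/A) = √(301.1/61.51) = 2.212 in
L_e = K·L = 1 × 132 = 132.0 in
λ = L_e / r_min = 132.00 / 2.212 = 59.7

λ ≈ 59.7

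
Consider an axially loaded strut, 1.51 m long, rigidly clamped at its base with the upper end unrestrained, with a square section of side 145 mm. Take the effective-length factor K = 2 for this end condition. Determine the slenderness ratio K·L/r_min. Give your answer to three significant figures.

λ ≈ 72.1

For a square r = a/√12 = 145/√12 = 41.86 mm
L_e = K·L = 2 × 1.51 m = 3.020 m = 3020.0 mm
λ = L_e / r_min = 3020.0 / 41.86 = 72.1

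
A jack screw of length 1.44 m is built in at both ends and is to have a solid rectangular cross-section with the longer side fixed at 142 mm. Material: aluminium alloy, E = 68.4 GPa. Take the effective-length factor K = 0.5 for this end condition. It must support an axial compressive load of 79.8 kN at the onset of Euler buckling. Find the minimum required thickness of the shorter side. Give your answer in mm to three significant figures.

L_e = K·L = 0.5 × 1.44 = 0.7200 m
Required I = P_cr·L_e²/(π²E) = 7.980×10^4 × 0.7200² / (π² × 6.84×10^10) = 6.128×10^-8 m⁴
I_req = 6.128×10^4 mm⁴
Rectangle, weak axis: I_min = h·b³/12 with h = 142 mm fixed  ⇒  b = (12I/h)^(1/3) = 17.3 mm

b ≈ 17.3 mm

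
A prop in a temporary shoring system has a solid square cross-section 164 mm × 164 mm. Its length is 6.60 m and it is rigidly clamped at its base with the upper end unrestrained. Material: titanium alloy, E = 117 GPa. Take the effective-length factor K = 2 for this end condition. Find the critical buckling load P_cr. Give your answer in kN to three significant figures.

I = a⁴/12 = 164⁴/12 = 6.028×10^7 mm⁴
I = 6.028×10^7 mm⁴ = 6.028×10^-5 m⁴
Effective length L_e = K·L = 2 × 6.60 = 13.20 m
P_cr = π²EI / L_e² = π² × 117×10⁹ × 6.028×10^-5 / 13.20² = 3.995×10^5 N

P_cr ≈ 400 kN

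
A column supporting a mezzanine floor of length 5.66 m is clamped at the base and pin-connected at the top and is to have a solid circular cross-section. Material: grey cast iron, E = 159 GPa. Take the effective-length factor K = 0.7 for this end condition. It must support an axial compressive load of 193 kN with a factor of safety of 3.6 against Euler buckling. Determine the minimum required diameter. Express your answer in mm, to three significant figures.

Required P_cr = n·P = 3.6 × 193 = 694.8 kN
L_e = K·L = 0.7 × 5.66 = 3.962 m
Required I = P_cr·L_e²/(π²E) = 6.948×10^5 × 3.962² / (π² × 1.59×10^11) = 6.950×10^-6 m⁴
I_req = 6.950×10^6 mm⁴
Solid circle: I = πd⁴/64  ⇒  d = (64I/π)^(1/4) = (64×6.950×10^6/π)^(1/4) = 109 mm

d ≈ 109 mm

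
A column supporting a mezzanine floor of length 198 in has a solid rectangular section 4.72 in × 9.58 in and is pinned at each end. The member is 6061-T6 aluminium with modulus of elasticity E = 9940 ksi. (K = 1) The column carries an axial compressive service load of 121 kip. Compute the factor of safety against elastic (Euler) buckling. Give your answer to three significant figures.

n ≈ 1.74

Buckling occurs about the weak axis: I_min = h·b³/12 with b = 4.72 in (the shorter side).
I_min = 9.58×4.72³/12 = 83.95 in⁴
Effective length L_e = K·L = 1 × 198 = 198.0 in
P_cr = π²EI / L_e² = π² × 9940×10³ × 83.95 / 198.0² = 2.101×10^5 lb
Factor of safety n = P_cr / P = 210.07 / 121 = 1.74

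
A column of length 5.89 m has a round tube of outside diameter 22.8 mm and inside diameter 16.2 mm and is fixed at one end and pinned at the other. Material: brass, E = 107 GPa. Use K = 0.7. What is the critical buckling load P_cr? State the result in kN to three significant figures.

P_cr ≈ 0.614 kN

d_o = 22.8 mm, d_i = 16.2 mm
I = π(d_o⁴ − d_i⁴)/64 = π(22.8⁴ − 16.20⁴)/64 = 9.884×10^3 mm⁴
I = 9.884×10^3 mm⁴ = 9.884×10^-9 m⁴
Effective length L_e = K·L = 0.7 × 5.89 = 4.123 m
P_cr = π²EI / L_e² = π² × 107×10⁹ × 9.884×10^-9 / 4.123² = 614.0 N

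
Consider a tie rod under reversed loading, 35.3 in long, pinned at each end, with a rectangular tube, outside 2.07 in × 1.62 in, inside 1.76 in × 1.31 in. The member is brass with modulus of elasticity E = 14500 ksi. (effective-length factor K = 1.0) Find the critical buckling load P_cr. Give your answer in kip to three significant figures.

Weak-axis I_min = (h_o·b_o³ − h_i·b_i³)/12 with b_o = 1.62, b_i = 1.310 in (shorter outer/inner sides).
I_min = (2.07×1.62³ − 1.760×1.310³)/12 = 0.4037 in⁴
Effective length L_e = K·L = 1 × 35.3 = 35.30 in
P_cr = π²EI / L_e² = π² × 14500×10³ × 0.4037 / 35.30² = 4.636×10^4 lb

P_cr ≈ 46.4 kip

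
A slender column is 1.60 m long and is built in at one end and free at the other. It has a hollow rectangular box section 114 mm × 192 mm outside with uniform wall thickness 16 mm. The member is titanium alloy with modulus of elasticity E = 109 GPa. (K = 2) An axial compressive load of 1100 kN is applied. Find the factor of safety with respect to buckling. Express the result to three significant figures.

Inner dimensions: h_i = 192 − 2×16 = 160.0 mm, b_i = 114 − 2×16 = 82.00 mm
Weak-axis I_min = (h_o·b_o³ − h_i·b_i³)/12 with b_o = 114, b_i = 82.00 mm (shorter outer/inner sides).
I_min = (192×114³ − 160.0×82.00³)/12 = 1.635×10^7 mm⁴
I = 1.635×10^7 mm⁴ = 1.635×10^-5 m⁴
Effective length L_e = K·L = 2 × 1.60 = 3.200 m
P_cr = π²EI / L_e² = π² × 109×10⁹ × 1.635×10^-5 / 3.200² = 1.718×10^6 N
Factor of safety n = P_cr / P = 1718.0 / 1100 = 1.56

n ≈ 1.56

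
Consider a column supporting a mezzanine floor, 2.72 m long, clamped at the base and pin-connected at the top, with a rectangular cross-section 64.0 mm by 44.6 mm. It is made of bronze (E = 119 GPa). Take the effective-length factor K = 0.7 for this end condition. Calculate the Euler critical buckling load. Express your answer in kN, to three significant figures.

P_cr ≈ 153 kN

Buckling occurs about the weak axis: I_min = h·b³/12 with b = 44.6 mm (the shorter side).
I_min = 64.0×44.6³/12 = 4.732×10^5 mm⁴
I = 4.732×10^5 mm⁴ = 4.732×10^-7 m⁴
Effective length L_e = K·L = 0.7 × 2.72 = 1.904 m
P_cr = π²EI / L_e² = π² × 119×10⁹ × 4.732×10^-7 / 1.904² = 1.533×10^5 N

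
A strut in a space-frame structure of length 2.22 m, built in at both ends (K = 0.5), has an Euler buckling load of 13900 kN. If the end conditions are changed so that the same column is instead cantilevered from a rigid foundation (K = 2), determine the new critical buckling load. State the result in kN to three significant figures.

P_cr ∝ 1/K², so P_cr,new = P_cr,old × (K_old/K_new)² = 13900 × (0.5/2)²
= 13900 × 0.06250 = 869 kN

P_cr ≈ 869 kN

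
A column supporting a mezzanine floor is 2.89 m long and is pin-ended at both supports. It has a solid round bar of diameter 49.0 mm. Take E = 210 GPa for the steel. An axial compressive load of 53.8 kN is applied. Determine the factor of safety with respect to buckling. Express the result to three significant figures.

n ≈ 1.31

I = πd⁴/64 = π×49.0⁴/64 = 2.830×10^5 mm⁴
I = 2.830×10^5 mm⁴ = 2.830×10^-7 m⁴
Effective length L_e = K·L = 1 × 2.89 = 2.890 m
P_cr = π²EI / L_e² = π² × 210×10⁹ × 2.830×10^-7 / 2.890² = 7.022×10^4 N
Factor of safety n = P_cr / P = 70.223 / 53.8 = 1.31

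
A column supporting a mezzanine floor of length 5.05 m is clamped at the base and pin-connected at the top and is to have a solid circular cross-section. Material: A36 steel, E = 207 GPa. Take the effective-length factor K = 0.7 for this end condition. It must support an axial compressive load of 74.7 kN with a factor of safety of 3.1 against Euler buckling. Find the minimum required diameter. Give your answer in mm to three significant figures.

Required P_cr = n·P = 3.1 × 74.7 = 231.6 kN
L_e = K·L = 0.7 × 5.05 = 3.535 m
Required I = P_cr·L_e²/(π²E) = 2.316×10^5 × 3.535² / (π² × 2.07×10^11) = 1.416×10^-6 m⁴
I_req = 1.416×10^6 mm⁴
Solid circle: I = πd⁴/64  ⇒  d = (64I/π)^(1/4) = (64×1.416×10^6/π)^(1/4) = 73.3 mm

d ≈ 73.3 mm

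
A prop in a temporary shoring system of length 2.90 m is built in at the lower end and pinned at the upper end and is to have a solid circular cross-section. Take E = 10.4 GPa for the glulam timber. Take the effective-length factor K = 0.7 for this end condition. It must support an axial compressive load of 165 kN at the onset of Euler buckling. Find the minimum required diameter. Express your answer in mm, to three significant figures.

d ≈ 108 mm

L_e = K·L = 0.7 × 2.90 = 2.030 m
Required I = P_cr·L_e²/(π²E) = 1.650×10^5 × 2.030² / (π² × 1.04×10^10) = 6.624×10^-6 m⁴
I_req = 6.624×10^6 mm⁴
Solid circle: I = πd⁴/64  ⇒  d = (64I/π)^(1/4) = (64×6.624×10^6/π)^(1/4) = 108 mm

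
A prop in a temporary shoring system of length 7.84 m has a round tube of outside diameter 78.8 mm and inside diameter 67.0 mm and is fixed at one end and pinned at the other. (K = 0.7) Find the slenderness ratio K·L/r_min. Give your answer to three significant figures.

d_o = 78.8 mm, d_i = 67.0 mm
I = π(d_o⁴ − d_i⁴)/64 = π(78.8⁴ − 67.00⁴)/64 = 9.035×10^5 mm⁴
A = 1.351×10^3 mm²;  r_min = √(I/A) = √(9.035×10^5/1.351×10^3) = 25.86 mm
L_e = K·L = 0.7 × 7.84 m = 5.488 m = 5488.0 mm
λ = L_e / r_min = 5488.0 / 25.86 = 212

λ ≈ 212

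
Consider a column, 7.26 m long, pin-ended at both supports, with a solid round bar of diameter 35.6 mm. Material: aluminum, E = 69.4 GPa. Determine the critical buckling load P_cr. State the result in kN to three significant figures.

P_cr ≈ 1.02 kN

I = πd⁴/64 = π×35.6⁴/64 = 7.884×10^4 mm⁴
I = 7.884×10^4 mm⁴ = 7.884×10^-8 m⁴
Effective length L_e = K·L = 1 × 7.26 = 7.260 m
P_cr = π²EI / L_e² = π² × 69.4×10⁹ × 7.884×10^-8 / 7.260² = 1.025×10^3 N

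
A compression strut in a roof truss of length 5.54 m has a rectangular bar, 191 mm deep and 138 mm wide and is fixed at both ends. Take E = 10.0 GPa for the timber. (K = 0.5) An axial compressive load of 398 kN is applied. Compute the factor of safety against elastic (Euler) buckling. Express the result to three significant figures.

Buckling occurs about the weak axis: I_min = h·b³/12 with b = 138 mm (the shorter side).
I_min = 191×138³/12 = 4.183×10^7 mm⁴
I = 4.183×10^7 mm⁴ = 4.183×10^-5 m⁴
Effective length L_e = K·L = 0.5 × 5.54 = 2.770 m
P_cr = π²EI / L_e² = π² × 10.0×10⁹ × 4.183×10^-5 / 2.770² = 5.381×10^5 N
Factor of safety n = P_cr / P = 538.06 / 398 = 1.35

n ≈ 1.35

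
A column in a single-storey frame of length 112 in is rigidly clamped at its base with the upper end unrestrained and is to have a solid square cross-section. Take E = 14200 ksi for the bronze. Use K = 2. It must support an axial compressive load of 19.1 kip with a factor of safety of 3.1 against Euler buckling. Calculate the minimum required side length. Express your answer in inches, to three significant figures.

Required P_cr = n·P = 3.1 × 19.1 = 59.21 kip
L_e = K·L = 2 × 112 = 224.0 in
Required I = P_cr·L_e²/(π²E) = 5.921×10^4 × 224.0² / (π² × 1.42×10^7) = 21.20 in⁴
Solid square: I = a⁴/12  ⇒  a = (12I)^(1/4) = (12×21.20)^(1/4) = 3.99 in

a ≈ 3.99 in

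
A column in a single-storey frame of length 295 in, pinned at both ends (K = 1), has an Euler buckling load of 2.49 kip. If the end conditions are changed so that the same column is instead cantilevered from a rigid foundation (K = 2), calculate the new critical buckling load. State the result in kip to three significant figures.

P_cr ≈ 0.622 kip

P_cr ∝ 1/K², so P_cr,new = P_cr,old × (K_old/K_new)² = 2.49 × (1/2)²
= 2.49 × 0.2500 = 0.622 kip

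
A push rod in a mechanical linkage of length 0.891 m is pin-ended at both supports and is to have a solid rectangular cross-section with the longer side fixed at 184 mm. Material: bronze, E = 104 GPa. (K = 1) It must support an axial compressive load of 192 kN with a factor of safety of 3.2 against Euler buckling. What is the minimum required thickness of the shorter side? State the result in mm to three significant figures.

Required P_cr = n·P = 3.2 × 192 = 614.4 kN
L_e = K·L = 1 × 0.891 = 0.8910 m
Required I = P_cr·L_e²/(π²E) = 6.144×10^5 × 0.8910² / (π² × 1.04×10^11) = 4.752×10^-7 m⁴
I_req = 4.752×10^5 mm⁴
Rectangle, weak axis: I_min = h·b³/12 with h = 184 mm fixed  ⇒  b = (12I/h)^(1/3) = 31.4 mm

b ≈ 31.4 mm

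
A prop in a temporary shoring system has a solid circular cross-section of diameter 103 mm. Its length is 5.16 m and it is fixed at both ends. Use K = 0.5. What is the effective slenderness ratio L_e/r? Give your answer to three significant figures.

λ ≈ 100

For a solid circle r = d/4 = 103/4 = 25.75 mm
L_e = K·L = 0.5 × 5.16 m = 2.580 m = 2580.0 mm
λ = L_e / r_min = 2580.0 / 25.75 = 100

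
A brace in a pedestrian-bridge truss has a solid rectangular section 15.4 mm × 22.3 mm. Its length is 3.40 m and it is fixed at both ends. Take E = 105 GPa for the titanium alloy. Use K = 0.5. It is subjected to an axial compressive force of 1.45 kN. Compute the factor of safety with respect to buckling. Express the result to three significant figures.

n ≈ 1.68

Buckling occurs about the weak axis: I_min = h·b³/12 with b = 15.4 mm (the shorter side).
I_min = 22.3×15.4³/12 = 6.787×10^3 mm⁴
I = 6.787×10^3 mm⁴ = 6.787×10^-9 m⁴
Effective length L_e = K·L = 0.5 × 3.40 = 1.700 m
P_cr = π²EI / L_e² = π² × 105×10⁹ × 6.787×10^-9 / 1.700² = 2.434×10^3 N
Factor of safety n = P_cr / P = 2.4338 / 1.45 = 1.68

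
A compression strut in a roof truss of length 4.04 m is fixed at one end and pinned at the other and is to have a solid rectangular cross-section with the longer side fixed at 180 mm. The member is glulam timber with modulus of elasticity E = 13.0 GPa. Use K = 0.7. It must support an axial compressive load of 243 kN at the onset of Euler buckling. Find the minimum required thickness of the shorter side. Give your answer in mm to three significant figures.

b ≈ 100 mm

L_e = K·L = 0.7 × 4.04 = 2.828 m
Required I = P_cr·L_e²/(π²E) = 2.430×10^5 × 2.828² / (π² × 1.30×10^10) = 1.515×10^-5 m⁴
I_req = 1.515×10^7 mm⁴
Rectangle, weak axis: I_min = h·b³/12 with h = 180 mm fixed  ⇒  b = (12I/h)^(1/3) = 100 mm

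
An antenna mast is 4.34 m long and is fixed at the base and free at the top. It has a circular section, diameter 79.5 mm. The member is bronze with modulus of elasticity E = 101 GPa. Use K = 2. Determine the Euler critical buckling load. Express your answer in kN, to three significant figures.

P_cr ≈ 25.9 kN

I = πd⁴/64 = π×79.5⁴/64 = 1.961×10^6 mm⁴
I = 1.961×10^6 mm⁴ = 1.961×10^-6 m⁴
Effective length L_e = K·L = 2 × 4.34 = 8.680 m
P_cr = π²EI / L_e² = π² × 101×10⁹ × 1.961×10^-6 / 8.680² = 2.594×10^4 N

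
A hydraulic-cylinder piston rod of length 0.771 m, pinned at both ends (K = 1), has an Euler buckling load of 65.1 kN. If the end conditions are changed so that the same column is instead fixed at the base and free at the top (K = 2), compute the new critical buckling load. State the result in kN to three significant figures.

P_cr ∝ 1/K², so P_cr,new = P_cr,old × (K_old/K_new)² = 65.1 × (1/2)²
= 65.1 × 0.2500 = 16.3 kN

P_cr ≈ 16.3 kN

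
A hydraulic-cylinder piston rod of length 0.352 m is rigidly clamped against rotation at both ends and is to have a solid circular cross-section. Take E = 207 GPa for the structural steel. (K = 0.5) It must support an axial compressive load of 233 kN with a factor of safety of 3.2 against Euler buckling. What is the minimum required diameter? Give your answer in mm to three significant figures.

d ≈ 21.9 mm

Required P_cr = n·P = 3.2 × 233 = 745.6 kN
L_e = K·L = 0.5 × 0.352 = 0.1760 m
Required I = P_cr·L_e²/(π²E) = 7.456×10^5 × 0.1760² / (π² × 2.07×10^11) = 1.130×10^-8 m⁴
I_req = 1.130×10^4 mm⁴
Solid circle: I = πd⁴/64  ⇒  d = (64I/π)^(1/4) = (64×1.130×10^4/π)^(1/4) = 21.9 mm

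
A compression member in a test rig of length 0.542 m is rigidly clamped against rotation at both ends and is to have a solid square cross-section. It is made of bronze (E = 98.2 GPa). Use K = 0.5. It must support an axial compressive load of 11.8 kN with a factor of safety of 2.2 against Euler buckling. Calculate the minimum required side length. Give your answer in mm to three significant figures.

a ≈ 12.4 mm

Required P_cr = n·P = 2.2 × 11.8 = 25.96 kN
L_e = K·L = 0.5 × 0.542 = 0.2710 m
Required I = P_cr·L_e²/(π²E) = 2.596×10^4 × 0.2710² / (π² × 9.82×10^10) = 1.967×10^-9 m⁴
I_req = 1.967×10^3 mm⁴
Solid square: I = a⁴/12  ⇒  a = (12I)^(1/4) = (12×1.967×10^3)^(1/4) = 12.4 mm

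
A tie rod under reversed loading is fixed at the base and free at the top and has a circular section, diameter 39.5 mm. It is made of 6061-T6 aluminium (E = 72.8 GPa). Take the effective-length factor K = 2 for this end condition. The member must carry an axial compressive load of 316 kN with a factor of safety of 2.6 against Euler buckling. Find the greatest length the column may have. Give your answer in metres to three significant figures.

L_max ≈ 0.162 m

I = πd⁴/64 = π×39.5⁴/64 = 1.195×10^5 mm⁴
I = 1.195×10^-7 m⁴
Required critical load P_cr = n·P = 2.6 × 316 = 821.6 kN = 8.216×10^5 N
From P_cr = π²EI/(K·L)²:  L = (1/K)·√(π²EI/P_cr) = (1/2)·√(π²×7.28×10^10×1.195×10^-7/8.216×10^5)
L = 0.162 m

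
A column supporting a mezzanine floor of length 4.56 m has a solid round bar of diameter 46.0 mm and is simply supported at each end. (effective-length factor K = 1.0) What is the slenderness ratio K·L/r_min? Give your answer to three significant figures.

I = πd⁴/64 = π×46.0⁴/64 = 2.198×10^5 mm⁴
A = 1.662×10^3 mm²;  r_min = √(I/A) = √(2.198×10^5/1.662×10^3) = 11.50 mm
L_e = K·L = 1 × 4.56 m = 4.560 m = 4560.0 mm
λ = L_e / r_min = 4560.0 / 11.50 = 397

λ ≈ 397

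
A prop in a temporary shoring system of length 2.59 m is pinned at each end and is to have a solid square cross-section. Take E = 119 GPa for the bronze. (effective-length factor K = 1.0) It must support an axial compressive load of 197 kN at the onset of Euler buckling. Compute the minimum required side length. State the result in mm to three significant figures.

a ≈ 60.6 mm

L_e = K·L = 1 × 2.59 = 2.590 m
Required I = P_cr·L_e²/(π²E) = 1.970×10^5 × 2.590² / (π² × 1.19×10^11) = 1.125×10^-6 m⁴
I_req = 1.125×10^6 mm⁴
Solid square: I = a⁴/12  ⇒  a = (12I)^(1/4) = (12×1.125×10^6)^(1/4) = 60.6 mm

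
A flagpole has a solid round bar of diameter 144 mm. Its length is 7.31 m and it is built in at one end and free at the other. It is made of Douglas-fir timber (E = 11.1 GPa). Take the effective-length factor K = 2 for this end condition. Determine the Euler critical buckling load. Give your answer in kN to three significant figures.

P_cr ≈ 10.8 kN

I = πd⁴/64 = π×144⁴/64 = 2.111×10^7 mm⁴
I = 2.111×10^7 mm⁴ = 2.111×10^-5 m⁴
Effective length L_e = K·L = 2 × 7.31 = 14.62 m
P_cr = π²EI / L_e² = π² × 11.1×10⁹ × 2.111×10^-5 / 14.62² = 1.082×10^4 N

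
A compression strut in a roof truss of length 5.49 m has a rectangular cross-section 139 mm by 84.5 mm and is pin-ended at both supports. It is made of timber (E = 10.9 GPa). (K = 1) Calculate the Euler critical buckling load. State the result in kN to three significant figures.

P_cr ≈ 24.9 kN

Buckling occurs about the weak axis: I_min = h·b³/12 with b = 84.5 mm (the shorter side).
I_min = 139×84.5³/12 = 6.989×10^6 mm⁴
I = 6.989×10^6 mm⁴ = 6.989×10^-6 m⁴
Effective length L_e = K·L = 1 × 5.49 = 5.490 m
P_cr = π²EI / L_e² = π² × 10.9×10⁹ × 6.989×10^-6 / 5.490² = 2.495×10^4 N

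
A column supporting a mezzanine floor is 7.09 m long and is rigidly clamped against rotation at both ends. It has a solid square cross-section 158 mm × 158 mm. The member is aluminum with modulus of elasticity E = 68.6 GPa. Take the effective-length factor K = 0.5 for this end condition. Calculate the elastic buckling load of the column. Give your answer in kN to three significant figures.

P_cr ≈ 2800 kN

I = a⁴/12 = 158⁴/12 = 5.193×10^7 mm⁴
I = 5.193×10^7 mm⁴ = 5.193×10^-5 m⁴
Effective length L_e = K·L = 0.5 × 7.09 = 3.545 m
P_cr = π²EI / L_e² = π² × 68.6×10⁹ × 5.193×10^-5 / 3.545² = 2.798×10^6 N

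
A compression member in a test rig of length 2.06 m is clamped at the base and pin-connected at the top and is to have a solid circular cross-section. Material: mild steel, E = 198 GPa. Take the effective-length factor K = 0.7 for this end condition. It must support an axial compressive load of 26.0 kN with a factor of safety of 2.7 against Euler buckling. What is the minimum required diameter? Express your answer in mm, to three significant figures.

Required P_cr = n·P = 2.7 × 26.0 = 70.20 kN
L_e = K·L = 0.7 × 2.06 = 1.442 m
Required I = P_cr·L_e²/(π²E) = 7.020×10^4 × 1.442² / (π² × 1.98×10^11) = 7.470×10^-8 m⁴
I_req = 7.470×10^4 mm⁴
Solid circle: I = πd⁴/64  ⇒  d = (64I/π)^(1/4) = (64×7.470×10^4/π)^(1/4) = 35.1 mm

d ≈ 35.1 mm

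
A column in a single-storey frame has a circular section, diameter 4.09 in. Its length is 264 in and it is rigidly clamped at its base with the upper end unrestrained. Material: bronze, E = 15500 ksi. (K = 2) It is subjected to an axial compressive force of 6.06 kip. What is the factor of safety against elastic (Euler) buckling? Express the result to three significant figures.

I = πd⁴/64 = π×4.09⁴/64 = 13.74 in⁴
Effective length L_e = K·L = 2 × 264 = 528.0 in
P_cr = π²EI / L_e² = π² × 15500×10³ × 13.74 / 528.0² = 7.537×10^3 lb
Factor of safety n = P_cr / P = 7.5375 / 6.06 = 1.24

n ≈ 1.24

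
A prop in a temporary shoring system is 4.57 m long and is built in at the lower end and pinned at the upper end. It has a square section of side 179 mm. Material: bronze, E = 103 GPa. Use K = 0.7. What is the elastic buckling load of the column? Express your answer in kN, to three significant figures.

I = a⁴/12 = 179⁴/12 = 8.555×10^7 mm⁴
I = 8.555×10^7 mm⁴ = 8.555×10^-5 m⁴
Effective length L_e = K·L = 0.7 × 4.57 = 3.199 m
P_cr = π²EI / L_e² = π² × 103×10⁹ × 8.555×10^-5 / 3.199² = 8.498×10^6 N

P_cr ≈ 8500 kN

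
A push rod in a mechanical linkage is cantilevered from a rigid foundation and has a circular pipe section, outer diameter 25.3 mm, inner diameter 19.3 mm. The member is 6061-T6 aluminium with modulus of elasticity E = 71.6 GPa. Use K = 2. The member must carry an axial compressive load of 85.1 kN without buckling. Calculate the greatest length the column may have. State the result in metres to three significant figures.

d_o = 25.3 mm, d_i = 19.3 mm
I = π(d_o⁴ − d_i⁴)/64 = π(25.3⁴ − 19.30⁴)/64 = 1.330×10^4 mm⁴
I = 1.330×10^-8 m⁴
At the buckling limit P_cr = P = 8.510×10^4 N
From P_cr = π²EI/(K·L)²:  L = (1/K)·√(π²EI/P_cr) = (1/2)·√(π²×7.16×10^10×1.330×10^-8/8.510×10^4)
L = 0.166 m

L_max ≈ 0.166 m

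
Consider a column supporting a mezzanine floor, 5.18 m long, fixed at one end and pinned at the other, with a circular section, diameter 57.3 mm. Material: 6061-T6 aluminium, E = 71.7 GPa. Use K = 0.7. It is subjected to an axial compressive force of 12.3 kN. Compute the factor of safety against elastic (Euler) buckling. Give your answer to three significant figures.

n ≈ 2.32

I = πd⁴/64 = π×57.3⁴/64 = 5.292×10^5 mm⁴
I = 5.292×10^5 mm⁴ = 5.292×10^-7 m⁴
Effective length L_e = K·L = 0.7 × 5.18 = 3.626 m
P_cr = π²EI / L_e² = π² × 71.7×10⁹ × 5.292×10^-7 / 3.626² = 2.848×10^4 N
Factor of safety n = P_cr / P = 28.481 / 12.3 = 2.32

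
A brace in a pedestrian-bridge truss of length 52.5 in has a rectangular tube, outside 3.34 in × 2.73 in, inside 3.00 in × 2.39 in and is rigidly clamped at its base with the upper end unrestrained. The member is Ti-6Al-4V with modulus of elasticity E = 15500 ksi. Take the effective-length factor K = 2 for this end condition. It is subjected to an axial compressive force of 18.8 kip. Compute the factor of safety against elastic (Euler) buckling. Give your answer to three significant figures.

n ≈ 1.66

Weak-axis I_min = (h_o·b_o³ − h_i·b_i³)/12 with b_o = 2.73, b_i = 2.390 in (shorter outer/inner sides).
I_min = (3.34×2.73³ − 3.000×2.390³)/12 = 2.250 in⁴
Effective length L_e = K·L = 2 × 52.5 = 105.0 in
P_cr = π²EI / L_e² = π² × 15500×10³ × 2.250 / 105.0² = 3.122×10^4 lb
Factor of safety n = P_cr / P = 31.222 / 18.8 = 1.66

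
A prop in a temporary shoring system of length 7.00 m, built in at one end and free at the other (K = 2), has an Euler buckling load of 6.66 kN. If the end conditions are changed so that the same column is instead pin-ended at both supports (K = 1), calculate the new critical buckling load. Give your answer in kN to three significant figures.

P_cr ≈ 26.6 kN

P_cr ∝ 1/K², so P_cr,new = P_cr,old × (K_old/K_new)² = 6.66 × (2/1)²
= 6.66 × 4.000 = 26.6 kN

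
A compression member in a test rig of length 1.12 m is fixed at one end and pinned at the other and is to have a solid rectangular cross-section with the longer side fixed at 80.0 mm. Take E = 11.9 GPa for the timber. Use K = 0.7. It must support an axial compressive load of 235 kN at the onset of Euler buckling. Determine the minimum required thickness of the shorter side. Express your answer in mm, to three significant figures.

L_e = K·L = 0.7 × 1.12 = 0.7840 m
Required I = P_cr·L_e²/(π²E) = 2.350×10^5 × 0.7840² / (π² × 1.19×10^10) = 1.230×10^-6 m⁴
I_req = 1.230×10^6 mm⁴
Rectangle, weak axis: I_min = h·b³/12 with h = 80.0 mm fixed  ⇒  b = (12I/h)^(1/3) = 56.9 mm

b ≈ 56.9 mm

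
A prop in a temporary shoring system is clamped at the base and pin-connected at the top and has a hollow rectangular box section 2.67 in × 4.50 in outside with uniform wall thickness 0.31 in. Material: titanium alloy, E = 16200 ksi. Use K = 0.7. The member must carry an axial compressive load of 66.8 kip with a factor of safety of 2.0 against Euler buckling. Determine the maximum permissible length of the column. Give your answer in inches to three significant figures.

Inner dimensions: h_i = 4.50 − 2×0.31 = 3.880 in, b_i = 2.67 − 2×0.31 = 2.050 in
Weak-axis I_min = (h_o·b_o³ − h_i·b_i³)/12 with b_o = 2.67, b_i = 2.050 in (shorter outer/inner sides).
I_min = (4.50×2.67³ − 3.880×2.050³)/12 = 4.352 in⁴
Required critical load P_cr = n·P = 2.0 × 66.8 = 133.6 kip = 1.336×10^5 lb
From P_cr = π²EI/(K·L)²:  L = (1/K)·√(π²EI/P_cr) = (1/0.7)·√(π²×1.62×10^7×4.352/1.336×10^5)
L = 103 in

L_max ≈ 103 in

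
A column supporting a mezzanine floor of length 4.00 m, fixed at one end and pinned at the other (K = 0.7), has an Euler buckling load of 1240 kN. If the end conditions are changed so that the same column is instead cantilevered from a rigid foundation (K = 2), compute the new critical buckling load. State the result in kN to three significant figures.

P_cr ∝ 1/K², so P_cr,new = P_cr,old × (K_old/K_new)² = 1240 × (0.7/2)²
= 1240 × 0.1225 = 152 kN

P_cr ≈ 152 kN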